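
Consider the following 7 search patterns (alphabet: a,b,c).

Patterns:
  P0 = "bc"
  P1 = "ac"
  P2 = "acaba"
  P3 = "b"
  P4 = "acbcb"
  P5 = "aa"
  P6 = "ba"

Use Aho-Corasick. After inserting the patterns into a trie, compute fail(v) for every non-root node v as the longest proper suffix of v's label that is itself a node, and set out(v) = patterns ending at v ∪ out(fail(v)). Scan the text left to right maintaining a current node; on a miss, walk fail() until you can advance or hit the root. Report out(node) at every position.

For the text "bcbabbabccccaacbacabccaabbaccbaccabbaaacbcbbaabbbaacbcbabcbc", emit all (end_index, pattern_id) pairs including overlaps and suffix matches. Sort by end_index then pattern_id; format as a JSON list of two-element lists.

Build:
Trie nodes:
  0='ε' goto a→3 b→1
  1='b' goto a→12 c→2  ←P3
  2='bc' goto ·  ←P0
  3='a' goto a→11 c→4
  4='ac' goto a→5 b→8  ←P1
  5='aca' goto b→6
  6='acab' goto a→7
  7='acaba' goto ·  ←P2
  8='acb' goto c→9
  9='acbc' goto b→10
  10='acbcb' goto ·  ←P4
  11='aa' goto ·  ←P5
  12='ba' goto ·  ←P6

Failure links (BFS by depth):
  n1('b'): parent n0 fail=0; on 'b' 0 → fail=0;  out {3}∪∅={3}
  n3('a'): parent n0 fail=0; on 'a' 0 → fail=0;  out ∅∪∅=∅
  n2('bc'): parent n1 fail=0; on 'c' 0 → fail=0;  out {0}∪∅={0}
  n4('ac'): parent n3 fail=0; on 'c' 0 → fail=0;  out {1}∪∅={1}
  n11('aa'): parent n3 fail=0; on 'a' 0 → fail=3;  out {5}∪∅={5}
  n12('ba'): parent n1 fail=0; on 'a' 0 → fail=3;  out {6}∪∅={6}
  n5('aca'): parent n4 fail=0; on 'a' 0 → fail=3;  out ∅∪∅=∅
  n8('acb'): parent n4 fail=0; on 'b' 0 → fail=1;  out ∅∪{3}={3}
  n6('acab'): parent n5 fail=3; on 'b' 3→0 → fail=1;  out ∅∪{3}={3}
  n9('acbc'): parent n8 fail=1; on 'c' 1 → fail=2;  out ∅∪{0}={0}
  n7('acaba'): parent n6 fail=1; on 'a' 1 → fail=12;  out {2}∪{6}={2,6}
  n10('acbcb'): parent n9 fail=2; on 'b' 2→0 → fail=1;  out {4}∪{3}={3,4}

Scan:
pos 0 'b': at 1  emit P3@[0:0]
pos 1 'c': at 2  emit P0@[0:1]
pos 2 'b': at 1 (fail-walked)  emit P3@[2:2]
pos 3 'a': at 12  emit P6@[2:3]
pos 4 'b': at 1 (fail-walked)  emit P3@[4:4]
pos 5 'b': at 1 (fail-walked)  emit P3@[5:5]
pos 6 'a': at 12  emit P6@[5:6]
pos 7 'b': at 1 (fail-walked)  emit P3@[7:7]
pos 8 'c': at 2  emit P0@[7:8]
pos 9 'c': at 0 (fail-walked)
pos 10 'c': at 0
pos 11 'c': at 0
pos 12 'a': at 3
pos 13 'a': at 11  emit P5@[12:13]
pos 14 'c': at 4 (fail-walked)  emit P1@[13:14]
pos 15 'b': at 8  emit P3@[15:15]
pos 16 'a': at 12 (fail-walked)  emit P6@[15:16]
pos 17 'c': at 4 (fail-walked)  emit P1@[16:17]
pos 18 'a': at 5
pos 19 'b': at 6  emit P3@[19:19]
pos 20 'c': at 2 (fail-walked)  emit P0@[19:20]
pos 21 'c': at 0 (fail-walked)
pos 22 'a': at 3
pos 23 'a': at 11  emit P5@[22:23]
pos 24 'b': at 1 (fail-walked)  emit P3@[24:24]
pos 25 'b': at 1 (fail-walked)  emit P3@[25:25]
pos 26 'a': at 12  emit P6@[25:26]
pos 27 'c': at 4 (fail-walked)  emit P1@[26:27]
pos 28 'c': at 0 (fail-walked)
pos 29 'b': at 1  emit P3@[29:29]
pos 30 'a': at 12  emit P6@[29:30]
pos 31 'c': at 4 (fail-walked)  emit P1@[30:31]
pos 32 'c': at 0 (fail-walked)
pos 33 'a': at 3
pos 34 'b': at 1 (fail-walked)  emit P3@[34:34]
pos 35 'b': at 1 (fail-walked)  emit P3@[35:35]
pos 36 'a': at 12  emit P6@[35:36]
pos 37 'a': at 11 (fail-walked)  emit P5@[36:37]
pos 38 'a': at 11 (fail-walked)  emit P5@[37:38]
pos 39 'c': at 4 (fail-walked)  emit P1@[38:39]
pos 40 'b': at 8  emit P3@[40:40]
pos 41 'c': at 9  emit P0@[40:41]
pos 42 'b': at 10  emit P3@[42:42],P4@[38:42]
pos 43 'b': at 1 (fail-walked)  emit P3@[43:43]
pos 44 'a': at 12  emit P6@[43:44]
pos 45 'a': at 11 (fail-walked)  emit P5@[44:45]
pos 46 'b': at 1 (fail-walked)  emit P3@[46:46]
pos 47 'b': at 1 (fail-walked)  emit P3@[47:47]
pos 48 'b': at 1 (fail-walked)  emit P3@[48:48]
pos 49 'a': at 12  emit P6@[48:49]
pos 50 'a': at 11 (fail-walked)  emit P5@[49:50]
pos 51 'c': at 4 (fail-walked)  emit P1@[50:51]
pos 52 'b': at 8  emit P3@[52:52]
pos 53 'c': at 9  emit P0@[52:53]
pos 54 'b': at 10  emit P3@[54:54],P4@[50:54]
pos 55 'a': at 12 (fail-walked)  emit P6@[54:55]
pos 56 'b': at 1 (fail-walked)  emit P3@[56:56]
pos 57 'c': at 2  emit P0@[56:57]
pos 58 'b': at 1 (fail-walked)  emit P3@[58:58]
pos 59 'c': at 2  emit P0@[58:59]

Matches: [[0,3],[1,0],[2,3],[3,6],[4,3],[5,3],[6,6],[7,3],[8,0],[13,5],[14,1],[15,3],[16,6],[17,1],[19,3],[20,0],[23,5],[24,3],[25,3],[26,6],[27,1],[29,3],[30,6],[31,1],[34,3],[35,3],[36,6],[37,5],[38,5],[39,1],[40,3],[41,0],[42,3],[42,4],[43,3],[44,6],[45,5],[46,3],[47,3],[48,3],[49,6],[50,5],[51,1],[52,3],[53,0],[54,3],[54,4],[55,6],[56,3],[57,0],[58,3],[59,0]]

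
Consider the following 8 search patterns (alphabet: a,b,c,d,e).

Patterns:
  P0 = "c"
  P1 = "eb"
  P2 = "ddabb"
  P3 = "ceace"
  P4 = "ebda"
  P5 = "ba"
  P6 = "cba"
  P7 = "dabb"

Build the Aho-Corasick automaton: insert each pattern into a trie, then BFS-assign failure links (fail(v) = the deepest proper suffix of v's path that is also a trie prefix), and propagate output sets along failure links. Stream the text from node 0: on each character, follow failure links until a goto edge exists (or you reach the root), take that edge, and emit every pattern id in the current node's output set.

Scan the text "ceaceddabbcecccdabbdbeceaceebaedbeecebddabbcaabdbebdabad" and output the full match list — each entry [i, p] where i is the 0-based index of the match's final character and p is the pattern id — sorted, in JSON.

Build automaton:
Trie (insert patterns):
  0='ε' goto b→15 c→1 d→4 e→2
  1='c' goto b→17 e→9  [P0 ends]
  2='e' goto b→3
  3='eb' goto d→13  [P1 ends]
  4='d' goto a→19 d→5
  5='dd' goto a→6
  6='dda' goto b→7
  7='ddab' goto b→8
  8='ddabb' goto ·  [P2 ends]
  9='ce' goto a→10
  10='cea' goto c→11
  11='ceac' goto e→12
  12='ceace' goto ·  [P3 ends]
  13='ebd' goto a→14
  14='ebda' goto ·  [P4 ends]
  15='b' goto a→16
  16='ba' goto ·  [P5 ends]
  17='cb' goto a→18
  18='cba' goto ·  [P6 ends]
  19='da' goto b→20
  20='dab' goto b→21
  21='dabb' goto ·  [P7 ends]

BFS fail/out derivation:
  n1('c'): parent n0 fail=0; on 'c' 0 → fail=0;  out {0}∪∅={0}
  n2('e'): parent n0 fail=0; on 'e' 0 → fail=0;  out ∅∪∅=∅
  n4('d'): parent n0 fail=0; on 'd' 0 → fail=0;  out ∅∪∅=∅
  n15('b'): parent n0 fail=0; on 'b' 0 → fail=0;  out ∅∪∅=∅
  n3('eb'): parent n2 fail=0; on 'b' 0 → fail=15;  out {1}∪∅={1}
  n5('dd'): parent n4 fail=0; on 'd' 0 → fail=4;  out ∅∪∅=∅
  n9('ce'): parent n1 fail=0; on 'e' 0 → fail=2;  out ∅∪∅=∅
  n16('ba'): parent n15 fail=0; on 'a' 0 → fail=0;  out {5}∪∅={5}
  n17('cb'): parent n1 fail=0; on 'b' 0 → fail=15;  out ∅∪∅=∅
  n19('da'): parent n4 fail=0; on 'a' 0 → fail=0;  out ∅∪∅=∅
  n6('dda'): parent n5 fail=4; on 'a' 4 → fail=19;  out ∅∪∅=∅
  n10('cea'): parent n9 fail=2; on 'a' 2→0 → fail=0;  out ∅∪∅=∅
  n13('ebd'): parent n3 fail=15; on 'd' 15→0 → fail=4;  out ∅∪∅=∅
  n18('cba'): parent n17 fail=15; on 'a' 15 → fail=16;  out {6}∪{5}={5,6}
  n20('dab'): parent n19 fail=0; on 'b' 0 → fail=15;  out ∅∪∅=∅
  n7('ddab'): parent n6 fail=19; on 'b' 19 → fail=20;  out ∅∪∅=∅
  n11('ceac'): parent n10 fail=0; on 'c' 0 → fail=1;  out ∅∪{0}={0}
  n14('ebda'): parent n13 fail=4; on 'a' 4 → fail=19;  out {4}∪∅={4}
  n21('dabb'): parent n20 fail=15; on 'b' 15→0 → fail=15;  out {7}∪∅={7}
  n8('ddabb'): parent n7 fail=20; on 'b' 20 → fail=21;  out {2}∪{7}={2,7}
  n12('ceace'): parent n11 fail=1; on 'e' 1 → fail=9;  out {3}∪∅={3}

Scan:
pos 0 'c': at 1  emit P0@[0:0]
pos 1 'e': at 9
pos 2 'a': at 10
pos 3 'c': at 11  emit P0@[3:3]
pos 4 'e': at 12  emit P3@[0:4]
pos 5 'd': at 4 (fail-walked)
pos 6 'd': at 5
pos 7 'a': at 6
pos 8 'b': at 7
pos 9 'b': at 8  emit P2@[5:9],P7@[6:9]
pos 10 'c': at 1 (fail-walked)  emit P0@[10:10]
pos 11 'e': at 9
pos 12 'c': at 1 (fail-walked)  emit P0@[12:12]
pos 13 'c': at 1 (fail-walked)  emit P0@[13:13]
pos 14 'c': at 1 (fail-walked)  emit P0@[14:14]
pos 15 'd': at 4 (fail-walked)
pos 16 'a': at 19
pos 17 'b': at 20
pos 18 'b': at 21  emit P7@[15:18]
pos 19 'd': at 4 (fail-walked)
pos 20 'b': at 15 (fail-walked)
pos 21 'e': at 2 (fail-walked)
pos 22 'c': at 1 (fail-walked)  emit P0@[22:22]
pos 23 'e': at 9
pos 24 'a': at 10
pos 25 'c': at 11  emit P0@[25:25]
pos 26 'e': at 12  emit P3@[22:26]
pos 27 'e': at 2 (fail-walked)
pos 28 'b': at 3  emit P1@[27:28]
pos 29 'a': at 16 (fail-walked)  emit P5@[28:29]
pos 30 'e': at 2 (fail-walked)
pos 31 'd': at 4 (fail-walked)
pos 32 'b': at 15 (fail-walked)
pos 33 'e': at 2 (fail-walked)
pos 34 'e': at 2 (fail-walked)
pos 35 'c': at 1 (fail-walked)  emit P0@[35:35]
pos 36 'e': at 9
pos 37 'b': at 3 (fail-walked)  emit P1@[36:37]
pos 38 'd': at 13
pos 39 'd': at 5 (fail-walked)
pos 40 'a': at 6
pos 41 'b': at 7
pos 42 'b': at 8  emit P2@[38:42],P7@[39:42]
pos 43 'c': at 1 (fail-walked)  emit P0@[43:43]
pos 44 'a': at 0 (fail-walked)
pos 45 'a': at 0
pos 46 'b': at 15
pos 47 'd': at 4 (fail-walked)
pos 48 'b': at 15 (fail-walked)
pos 49 'e': at 2 (fail-walked)
pos 50 'b': at 3  emit P1@[49:50]
pos 51 'd': at 13
pos 52 'a': at 14  emit P4@[49:52]
pos 53 'b': at 20 (fail-walked)
pos 54 'a': at 16 (fail-walked)  emit P5@[53:54]
pos 55 'd': at 4 (fail-walked)

Matches: [[0,0],[3,0],[4,3],[9,2],[9,7],[10,0],[12,0],[13,0],[14,0],[18,7],[22,0],[25,0],[26,3],[28,1],[29,5],[35,0],[37,1],[42,2],[42,7],[43,0],[50,1],[52,4],[54,5]]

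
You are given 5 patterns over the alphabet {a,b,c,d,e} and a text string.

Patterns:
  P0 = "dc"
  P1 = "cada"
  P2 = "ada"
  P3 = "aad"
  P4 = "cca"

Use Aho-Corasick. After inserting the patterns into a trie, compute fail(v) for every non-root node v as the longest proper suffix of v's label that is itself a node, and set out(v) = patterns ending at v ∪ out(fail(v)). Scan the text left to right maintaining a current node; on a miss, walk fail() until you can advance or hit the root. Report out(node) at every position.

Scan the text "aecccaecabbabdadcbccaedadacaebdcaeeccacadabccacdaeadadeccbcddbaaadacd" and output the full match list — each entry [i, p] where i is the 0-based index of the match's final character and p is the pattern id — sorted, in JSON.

Build:
Trie (insert patterns):
  n0 'ε': a→7 c→3 d→1
  n1 'd': c→2
  n2 'dc': ·  [P0 ends]
  n3 'c': a→4 c→12
  n4 'ca': d→5
  n5 'cad': a→6
  n6 'cada': ·  [P1 ends]
  n7 'a': a→10 d→8
  n8 'ad': a→9
  n9 'ada': ·  [P2 ends]
  n10 'aa': d→11
  n11 'aad': ·  [P3 ends]
  n12 'cc': a→13
  n13 'cca': ·  [P4 ends]

BFS fail/out derivation:
  n1('d'): parent n0 fail=0; on 'd' 0 → fail=0;  out ∅∪∅=∅
  n3('c'): parent n0 fail=0; on 'c' 0 → fail=0;  out ∅∪∅=∅
  n7('a'): parent n0 fail=0; on 'a' 0 → fail=0;  out ∅∪∅=∅
  n2('dc'): parent n1 fail=0; on 'c' 0 → fail=3;  out {0}∪∅={0}
  n4('ca'): parent n3 fail=0; on 'a' 0 → fail=7;  out ∅∪∅=∅
  n8('ad'): parent n7 fail=0; on 'd' 0 → fail=1;  out ∅∪∅=∅
  n10('aa'): parent n7 fail=0; on 'a' 0 → fail=7;  out ∅∪∅=∅
  n12('cc'): parent n3 fail=0; on 'c' 0 → fail=3;  out ∅∪∅=∅
  n5('cad'): parent n4 fail=7; on 'd' 7 → fail=8;  out ∅∪∅=∅
  n9('ada'): parent n8 fail=1; on 'a' 1→0 → fail=7;  out {2}∪∅={2}
  n11('aad'): parent n10 fail=7; on 'd' 7 → fail=8;  out {3}∪∅={3}
  n13('cca'): parent n12 fail=3; on 'a' 3 → fail=4;  out {4}∪∅={4}
  n6('cada'): parent n5 fail=8; on 'a' 8 → fail=9;  out {1}∪{2}={1,2}

Text stream:
[0] read 'a'  n0⇒n7
[1] read 'e'  n7⇒n0 ·f
[2] read 'c'  n0⇒n3
[3] read 'c'  n3⇒n12
[4] read 'c'  n12⇒n12 ·f
[5] read 'a'  n12⇒n13  ** P4@[3:5]
[6] read 'e'  n13⇒n0 ·f
[7] read 'c'  n0⇒n3
[8] read 'a'  n3⇒n4
[9] read 'b'  n4⇒n0 ·f
[10] read 'b'  n0⇒n0
[11] read 'a'  n0⇒n7
[12] read 'b'  n7⇒n0 ·f
[13] read 'd'  n0⇒n1
[14] read 'a'  n1⇒n7 ·f
[15] read 'd'  n7⇒n8
[16] read 'c'  n8⇒n2 ·f  ** P0@[15:16]
[17] read 'b'  n2⇒n0 ·f
[18] read 'c'  n0⇒n3
[19] read 'c'  n3⇒n12
[20] read 'a'  n12⇒n13  ** P4@[18:20]
[21] read 'e'  n13⇒n0 ·f
[22] read 'd'  n0⇒n1
[23] read 'a'  n1⇒n7 ·f
[24] read 'd'  n7⇒n8
[25] read 'a'  n8⇒n9  ** P2@[23:25]
[26] read 'c'  n9⇒n3 ·f
[27] read 'a'  n3⇒n4
[28] read 'e'  n4⇒n0 ·f
[29] read 'b'  n0⇒n0
[30] read 'd'  n0⇒n1
[31] read 'c'  n1⇒n2  ** P0@[30:31]
[32] read 'a'  n2⇒n4 ·f
[33] read 'e'  n4⇒n0 ·f
[34] read 'e'  n0⇒n0
[35] read 'c'  n0⇒n3
[36] read 'c'  n3⇒n12
[37] read 'a'  n12⇒n13  ** P4@[35:37]
[38] read 'c'  n13⇒n3 ·f
[39] read 'a'  n3⇒n4
[40] read 'd'  n4⇒n5
[41] read 'a'  n5⇒n6  ** P1@[38:41],P2@[39:41]
[42] read 'b'  n6⇒n0 ·f
[43] read 'c'  n0⇒n3
[44] read 'c'  n3⇒n12
[45] read 'a'  n12⇒n13  ** P4@[43:45]
[46] read 'c'  n13⇒n3 ·f
[47] read 'd'  n3⇒n1 ·f
[48] read 'a'  n1⇒n7 ·f
[49] read 'e'  n7⇒n0 ·f
[50] read 'a'  n0⇒n7
[51] read 'd'  n7⇒n8
[52] read 'a'  n8⇒n9  ** P2@[50:52]
[53] read 'd'  n9⇒n8 ·f
[54] read 'e'  n8⇒n0 ·f
[55] read 'c'  n0⇒n3
[56] read 'c'  n3⇒n12
[57] read 'b'  n12⇒n0 ·f
[58] read 'c'  n0⇒n3
[59] read 'd'  n3⇒n1 ·f
[60] read 'd'  n1⇒n1 ·f
[61] read 'b'  n1⇒n0 ·f
[62] read 'a'  n0⇒n7
[63] read 'a'  n7⇒n10
[64] read 'a'  n10⇒n10 ·f
[65] read 'd'  n10⇒n11  ** P3@[63:65]
[66] read 'a'  n11⇒n9 ·f  ** P2@[64:66]
[67] read 'c'  n9⇒n3 ·f
[68] read 'd'  n3⇒n1 ·f

Matches: [[5,4],[16,0],[20,4],[25,2],[31,0],[37,4],[41,1],[41,2],[45,4],[52,2],[65,3],[66,2]]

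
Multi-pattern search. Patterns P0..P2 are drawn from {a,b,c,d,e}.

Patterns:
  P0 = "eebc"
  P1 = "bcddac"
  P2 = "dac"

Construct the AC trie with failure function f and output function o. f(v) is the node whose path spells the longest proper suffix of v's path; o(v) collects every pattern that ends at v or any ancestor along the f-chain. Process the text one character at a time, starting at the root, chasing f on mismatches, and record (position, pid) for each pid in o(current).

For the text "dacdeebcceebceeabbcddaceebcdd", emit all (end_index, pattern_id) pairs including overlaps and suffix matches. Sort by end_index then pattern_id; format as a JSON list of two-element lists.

Construct AC machine:
Trie nodes:
  0='ε' goto b→5 d→11 e→1
  1='e' goto e→2
  2='ee' goto b→3
  3='eeb' goto c→4
  4='eebc' goto ·  [P0 ends]
  5='b' goto c→6
  6='bc' goto d→7
  7='bcd' goto d→8
  8='bcdd' goto a→9
  9='bcdda' goto c→10
  10='bcddac' goto ·  [P1 ends]
  11='d' goto a→12
  12='da' goto c→13
  13='dac' goto ·  [P2 ends]

BFS fail/out derivation:
  fail(1) 'e': from fail(0)=0 chase 'e': 0 ⇒ 0;  out=∅∪out(0)=∅
  fail(5) 'b': from fail(0)=0 chase 'b': 0 ⇒ 0;  out=∅∪out(0)=∅
  fail(11) 'd': from fail(0)=0 chase 'd': 0 ⇒ 0;  out=∅∪out(0)=∅
  fail(2) 'ee': from fail(1)=0 chase 'e': 0 ⇒ 1;  out=∅∪out(1)=∅
  fail(6) 'bc': from fail(5)=0 chase 'c': 0 ⇒ 0;  out=∅∪out(0)=∅
  fail(12) 'da': from fail(11)=0 chase 'a': 0 ⇒ 0;  out=∅∪out(0)=∅
  fail(3) 'eeb': from fail(2)=1 chase 'b': 1→0 ⇒ 5;  out=∅∪out(5)=∅
  fail(7) 'bcd': from fail(6)=0 chase 'd': 0 ⇒ 11;  out=∅∪out(11)=∅
  fail(13) 'dac': from fail(12)=0 chase 'c': 0 ⇒ 0;  out={2}∪out(0)={2}
  fail(4) 'eebc': from fail(3)=5 chase 'c': 5 ⇒ 6;  out={0}∪out(6)={0}
  fail(8) 'bcdd': from fail(7)=11 chase 'd': 11→0 ⇒ 11;  out=∅∪out(11)=∅
  fail(9) 'bcdda': from fail(8)=11 chase 'a': 11 ⇒ 12;  out=∅∪out(12)=∅
  fail(10) 'bcddac': from fail(9)=12 chase 'c': 12 ⇒ 13;  out={1}∪out(13)={1,2}

Run:
i=0 'd': node 0→11
i=1 'a': node 11→12
i=2 'c': node 12→13  emit P2@[0:2]
i=3 'd': node 13→11 ·f
i=4 'e': node 11→1 ·f
i=5 'e': node 1→2
i=6 'b': node 2→3
i=7 'c': node 3→4  emit P0@[4:7]
i=8 'c': node 4→0 ·f
i=9 'e': node 0→1
i=10 'e': node 1→2
i=11 'b': node 2→3
i=12 'c': node 3→4  emit P0@[9:12]
i=13 'e': node 4→1 ·f
i=14 'e': node 1→2
i=15 'a': node 2→0 ·f
i=16 'b': node 0→5
i=17 'b': node 5→5 ·f
i=18 'c': node 5→6
i=19 'd': node 6→7
i=20 'd': node 7→8
i=21 'a': node 8→9
i=22 'c': node 9→10  emit P1@[17:22],P2@[20:22]
i=23 'e': node 10→1 ·f
i=24 'e': node 1→2
i=25 'b': node 2→3
i=26 'c': node 3→4  emit P0@[23:26]
i=27 'd': node 4→7 ·f
i=28 'd': node 7→8

All matches (sorted): [[2,2],[7,0],[12,0],[22,1],[22,2],[26,0]]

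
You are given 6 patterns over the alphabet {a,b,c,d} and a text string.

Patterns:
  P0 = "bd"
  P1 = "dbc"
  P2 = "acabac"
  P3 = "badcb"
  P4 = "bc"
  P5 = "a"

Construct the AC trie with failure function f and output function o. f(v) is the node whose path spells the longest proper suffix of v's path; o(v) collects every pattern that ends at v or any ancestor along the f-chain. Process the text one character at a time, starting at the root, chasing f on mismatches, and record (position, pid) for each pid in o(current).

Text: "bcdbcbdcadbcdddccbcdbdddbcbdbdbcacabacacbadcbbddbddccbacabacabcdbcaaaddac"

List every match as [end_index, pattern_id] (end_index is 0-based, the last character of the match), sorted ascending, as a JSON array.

Build automaton:
Trie (insert patterns):
  0='ε' goto a→6 b→1 d→3
  1='b' goto a→12 c→16 d→2
  2='bd' goto ·  [P0 ends]
  3='d' goto b→4
  4='db' goto c→5
  5='dbc' goto ·  [P1 ends]
  6='a' goto c→7  [P5 ends]
  7='ac' goto a→8
  8='aca' goto b→9
  9='acab' goto a→10
  10='acaba' goto c→11
  11='acabac' goto ·  [P2 ends]
  12='ba' goto d→13
  13='bad' goto c→14
  14='badc' goto b→15
  15='badcb' goto ·  [P3 ends]
  16='bc' goto ·  [P4 ends]

BFS fail/out derivation:
  fail(1) 'b': from fail(0)=0 chase 'b': 0 ⇒ 0;  out=∅∪out(0)=∅
  fail(3) 'd': from fail(0)=0 chase 'd': 0 ⇒ 0;  out=∅∪out(0)=∅
  fail(6) 'a': from fail(0)=0 chase 'a': 0 ⇒ 0;  out={5}∪out(0)={5}
  fail(2) 'bd': from fail(1)=0 chase 'd': 0 ⇒ 3;  out={0}∪out(3)={0}
  fail(4) 'db': from fail(3)=0 chase 'b': 0 ⇒ 1;  out=∅∪out(1)=∅
  fail(7) 'ac': from fail(6)=0 chase 'c': 0 ⇒ 0;  out=∅∪out(0)=∅
  fail(12) 'ba': from fail(1)=0 chase 'a': 0 ⇒ 6;  out=∅∪out(6)={5}
  fail(16) 'bc': from fail(1)=0 chase 'c': 0 ⇒ 0;  out={4}∪out(0)={4}
  fail(5) 'dbc': from fail(4)=1 chase 'c': 1 ⇒ 16;  out={1}∪out(16)={1,4}
  fail(8) 'aca': from fail(7)=0 chase 'a': 0 ⇒ 6;  out=∅∪out(6)={5}
  fail(13) 'bad': from fail(12)=6 chase 'd': 6→0 ⇒ 3;  out=∅∪out(3)=∅
  fail(9) 'acab': from fail(8)=6 chase 'b': 6→0 ⇒ 1;  out=∅∪out(1)=∅
  fail(14) 'badc': from fail(13)=3 chase 'c': 3→0 ⇒ 0;  out=∅∪out(0)=∅
  fail(10) 'acaba': from fail(9)=1 chase 'a': 1 ⇒ 12;  out=∅∪out(12)={5}
  fail(15) 'badcb': from fail(14)=0 chase 'b': 0 ⇒ 1;  out={3}∪out(1)={3}
  fail(11) 'acabac': from fail(10)=12 chase 'c': 12→6 ⇒ 7;  out={2}∪out(7)={2}

Run:
[0] read 'b'  n0⇒n1
[1] read 'c'  n1⇒n16  ** P4@[0:1]
[2] read 'd'  n16⇒n3 (via fail)
[3] read 'b'  n3⇒n4
[4] read 'c'  n4⇒n5  ** P1@[2:4],P4@[3:4]
[5] read 'b'  n5⇒n1 (via fail)
[6] read 'd'  n1⇒n2  ** P0@[5:6]
[7] read 'c'  n2⇒n0 (via fail)
[8] read 'a'  n0⇒n6  ** P5@[8:8]
[9] read 'd'  n6⇒n3 (via fail)
[10] read 'b'  n3⇒n4
[11] read 'c'  n4⇒n5  ** P1@[9:11],P4@[10:11]
[12] read 'd'  n5⇒n3 (via fail)
[13] read 'd'  n3⇒n3 (via fail)
[14] read 'd'  n3⇒n3 (via fail)
[15] read 'c'  n3⇒n0 (via fail)
[16] read 'c'  n0⇒n0
[17] read 'b'  n0⇒n1
[18] read 'c'  n1⇒n16  ** P4@[17:18]
[19] read 'd'  n16⇒n3 (via fail)
[20] read 'b'  n3⇒n4
[21] read 'd'  n4⇒n2 (via fail)  ** P0@[20:21]
[22] read 'd'  n2⇒n3 (via fail)
[23] read 'd'  n3⇒n3 (via fail)
[24] read 'b'  n3⇒n4
[25] read 'c'  n4⇒n5  ** P1@[23:25],P4@[24:25]
[26] read 'b'  n5⇒n1 (via fail)
[27] read 'd'  n1⇒n2  ** P0@[26:27]
[28] read 'b'  n2⇒n4 (via fail)
[29] read 'd'  n4⇒n2 (via fail)  ** P0@[28:29]
[30] read 'b'  n2⇒n4 (via fail)
[31] read 'c'  n4⇒n5  ** P1@[29:31],P4@[30:31]
[32] read 'a'  n5⇒n6 (via fail)  ** P5@[32:32]
[33] read 'c'  n6⇒n7
[34] read 'a'  n7⇒n8  ** P5@[34:34]
[35] read 'b'  n8⇒n9
[36] read 'a'  n9⇒n10  ** P5@[36:36]
[37] read 'c'  n10⇒n11  ** P2@[32:37]
[38] read 'a'  n11⇒n8 (via fail)  ** P5@[38:38]
[39] read 'c'  n8⇒n7 (via fail)
[40] read 'b'  n7⇒n1 (via fail)
[41] read 'a'  n1⇒n12  ** P5@[41:41]
[42] read 'd'  n12⇒n13
[43] read 'c'  n13⇒n14
[44] read 'b'  n14⇒n15  ** P3@[40:44]
[45] read 'b'  n15⇒n1 (via fail)
[46] read 'd'  n1⇒n2  ** P0@[45:46]
[47] read 'd'  n2⇒n3 (via fail)
[48] read 'b'  n3⇒n4
[49] read 'd'  n4⇒n2 (via fail)  ** P0@[48:49]
[50] read 'd'  n2⇒n3 (via fail)
[51] read 'c'  n3⇒n0 (via fail)
[52] read 'c'  n0⇒n0
[53] read 'b'  n0⇒n1
[54] read 'a'  n1⇒n12  ** P5@[54:54]
[55] read 'c'  n12⇒n7 (via fail)
[56] read 'a'  n7⇒n8  ** P5@[56:56]
[57] read 'b'  n8⇒n9
[58] read 'a'  n9⇒n10  ** P5@[58:58]
[59] read 'c'  n10⇒n11  ** P2@[54:59]
[60] read 'a'  n11⇒n8 (via fail)  ** P5@[60:60]
[61] read 'b'  n8⇒n9
[62] read 'c'  n9⇒n16 (via fail)  ** P4@[61:62]
[63] read 'd'  n16⇒n3 (via fail)
[64] read 'b'  n3⇒n4
[65] read 'c'  n4⇒n5  ** P1@[63:65],P4@[64:65]
[66] read 'a'  n5⇒n6 (via fail)  ** P5@[66:66]
[67] read 'a'  n6⇒n6 (via fail)  ** P5@[67:67]
[68] read 'a'  n6⇒n6 (via fail)  ** P5@[68:68]
[69] read 'd'  n6⇒n3 (via fail)
[70] read 'd'  n3⇒n3 (via fail)
[71] read 'a'  n3⇒n6 (via fail)  ** P5@[71:71]
[72] read 'c'  n6⇒n7

Result: [[1,4],[4,1],[4,4],[6,0],[8,5],[11,1],[11,4],[18,4],[21,0],[25,1],[25,4],[27,0],[29,0],[31,1],[31,4],[32,5],[34,5],[36,5],[37,2],[38,5],[41,5],[44,3],[46,0],[49,0],[54,5],[56,5],[58,5],[59,2],[60,5],[62,4],[65,1],[65,4],[66,5],[67,5],[68,5],[71,5]]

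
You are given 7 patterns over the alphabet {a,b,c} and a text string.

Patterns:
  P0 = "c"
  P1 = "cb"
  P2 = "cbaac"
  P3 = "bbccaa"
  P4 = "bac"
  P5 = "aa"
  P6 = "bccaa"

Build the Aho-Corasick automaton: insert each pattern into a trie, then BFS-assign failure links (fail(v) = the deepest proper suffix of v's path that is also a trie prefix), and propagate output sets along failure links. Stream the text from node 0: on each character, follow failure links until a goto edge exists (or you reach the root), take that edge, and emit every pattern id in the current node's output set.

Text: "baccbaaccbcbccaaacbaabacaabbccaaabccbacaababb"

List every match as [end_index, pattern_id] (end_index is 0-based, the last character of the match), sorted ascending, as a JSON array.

Construct AC machine:
Trie nodes:
  n0 'ε': a→14 b→6 c→1
  n1 'c': b→2  [P0 ends]
  n2 'cb': a→3  [P1 ends]
  n3 'cba': a→4
  n4 'cbaa': c→5
  n5 'cbaac': ·  [P2 ends]
  n6 'b': a→12 b→7 c→16
  n7 'bb': c→8
  n8 'bbc': c→9
  n9 'bbcc': a→10
  n10 'bbcca': a→11
  n11 'bbccaa': ·  [P3 ends]
  n12 'ba': c→13
  n13 'bac': ·  [P4 ends]
  n14 'a': a→15
  n15 'aa': ·  [P5 ends]
  n16 'bc': c→17
  n17 'bcc': a→18
  n18 'bcca': a→19
  n19 'bccaa': ·  [P6 ends]

BFS fail/out derivation:
  fail(1) 'c': from fail(0)=0 chase 'c': 0 ⇒ 0;  out={0}∪out(0)={0}
  fail(6) 'b': from fail(0)=0 chase 'b': 0 ⇒ 0;  out=∅∪out(0)=∅
  fail(14) 'a': from fail(0)=0 chase 'a': 0 ⇒ 0;  out=∅∪out(0)=∅
  fail(2) 'cb': from fail(1)=0 chase 'b': 0 ⇒ 6;  out={1}∪out(6)={1}
  fail(7) 'bb': from fail(6)=0 chase 'b': 0 ⇒ 6;  out=∅∪out(6)=∅
  fail(12) 'ba': from fail(6)=0 chase 'a': 0 ⇒ 14;  out=∅∪out(14)=∅
  fail(15) 'aa': from fail(14)=0 chase 'a': 0 ⇒ 14;  out={5}∪out(14)={5}
  fail(16) 'bc': from fail(6)=0 chase 'c': 0 ⇒ 1;  out=∅∪out(1)={0}
  fail(3) 'cba': from fail(2)=6 chase 'a': 6 ⇒ 12;  out=∅∪out(12)=∅
  fail(8) 'bbc': from fail(7)=6 chase 'c': 6 ⇒ 16;  out=∅∪out(16)={0}
  fail(13) 'bac': from fail(12)=14 chase 'c': 14→0 ⇒ 1;  out={4}∪out(1)={0,4}
  fail(17) 'bcc': from fail(16)=1 chase 'c': 1→0 ⇒ 1;  out=∅∪out(1)={0}
  fail(4) 'cbaa': from fail(3)=12 chase 'a': 12→14 ⇒ 15;  out=∅∪out(15)={5}
  fail(9) 'bbcc': from fail(8)=16 chase 'c': 16 ⇒ 17;  out=∅∪out(17)={0}
  fail(18) 'bcca': from fail(17)=1 chase 'a': 1→0 ⇒ 14;  out=∅∪out(14)=∅
  fail(5) 'cbaac': from fail(4)=15 chase 'c': 15→14→0 ⇒ 1;  out={2}∪out(1)={0,2}
  fail(10) 'bbcca': from fail(9)=17 chase 'a': 17 ⇒ 18;  out=∅∪out(18)=∅
  fail(19) 'bccaa': from fail(18)=14 chase 'a': 14 ⇒ 15;  out={6}∪out(15)={5,6}
  fail(11) 'bbccaa': from fail(10)=18 chase 'a': 18 ⇒ 19;  out={3}∪out(19)={3,5,6}

Run:
i=0 'b': node 0→6
i=1 'a': node 6→12
i=2 'c': node 12→13  emit P0@[2:2],P4@[0:2]
i=3 'c': node 13→1 (fail-walked)  emit P0@[3:3]
i=4 'b': node 1→2  emit P1@[3:4]
i=5 'a': node 2→3
i=6 'a': node 3→4  emit P5@[5:6]
i=7 'c': node 4→5  emit P0@[7:7],P2@[3:7]
i=8 'c': node 5→1 (fail-walked)  emit P0@[8:8]
i=9 'b': node 1→2  emit P1@[8:9]
i=10 'c': node 2→16 (fail-walked)  emit P0@[10:10]
i=11 'b': node 16→2 (fail-walked)  emit P1@[10:11]
i=12 'c': node 2→16 (fail-walked)  emit P0@[12:12]
i=13 'c': node 16→17  emit P0@[13:13]
i=14 'a': node 17→18
i=15 'a': node 18→19  emit P5@[14:15],P6@[11:15]
i=16 'a': node 19→15 (fail-walked)  emit P5@[15:16]
i=17 'c': node 15→1 (fail-walked)  emit P0@[17:17]
i=18 'b': node 1→2  emit P1@[17:18]
i=19 'a': node 2→3
i=20 'a': node 3→4  emit P5@[19:20]
i=21 'b': node 4→6 (fail-walked)
i=22 'a': node 6→12
i=23 'c': node 12→13  emit P0@[23:23],P4@[21:23]
i=24 'a': node 13→14 (fail-walked)
i=25 'a': node 14→15  emit P5@[24:25]
i=26 'b': node 15→6 (fail-walked)
i=27 'b': node 6→7
i=28 'c': node 7→8  emit P0@[28:28]
i=29 'c': node 8→9  emit P0@[29:29]
i=30 'a': node 9→10
i=31 'a': node 10→11  emit P3@[26:31],P5@[30:31],P6@[27:31]
i=32 'a': node 11→15 (fail-walked)  emit P5@[31:32]
i=33 'b': node 15→6 (fail-walked)
i=34 'c': node 6→16  emit P0@[34:34]
i=35 'c': node 16→17  emit P0@[35:35]
i=36 'b': node 17→2 (fail-walked)  emit P1@[35:36]
i=37 'a': node 2→3
i=38 'c': node 3→13 (fail-walked)  emit P0@[38:38],P4@[36:38]
i=39 'a': node 13→14 (fail-walked)
i=40 'a': node 14→15  emit P5@[39:40]
i=41 'b': node 15→6 (fail-walked)
i=42 'a': node 6→12
i=43 'b': node 12→6 (fail-walked)
i=44 'b': node 6→7

Result: [[2,0],[2,4],[3,0],[4,1],[6,5],[7,0],[7,2],[8,0],[9,1],[10,0],[11,1],[12,0],[13,0],[15,5],[15,6],[16,5],[17,0],[18,1],[20,5],[23,0],[23,4],[25,5],[28,0],[29,0],[31,3],[31,5],[31,6],[32,5],[34,0],[35,0],[36,1],[38,0],[38,4],[40,5]]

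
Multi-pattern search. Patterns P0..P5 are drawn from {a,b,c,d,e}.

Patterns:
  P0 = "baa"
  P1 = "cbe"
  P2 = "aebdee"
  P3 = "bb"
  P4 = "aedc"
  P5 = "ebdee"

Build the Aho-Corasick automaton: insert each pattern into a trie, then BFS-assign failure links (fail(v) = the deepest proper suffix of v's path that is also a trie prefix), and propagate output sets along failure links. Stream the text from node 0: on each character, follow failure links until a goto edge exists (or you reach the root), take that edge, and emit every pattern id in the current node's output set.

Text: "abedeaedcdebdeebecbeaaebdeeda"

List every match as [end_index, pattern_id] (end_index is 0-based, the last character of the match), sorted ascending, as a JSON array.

Build automaton:
Trie nodes:
  0='ε' goto a→7 b→1 c→4 e→16
  1='b' goto a→2 b→13
  2='ba' goto a→3
  3='baa' goto ·  [P0 ends]
  4='c' goto b→5
  5='cb' goto e→6
  6='cbe' goto ·  [P1 ends]
  7='a' goto e→8
  8='ae' goto b→9 d→14
  9='aeb' goto d→10
  10='aebd' goto e→11
  11='aebde' goto e→12
  12='aebdee' goto ·  [P2 ends]
  13='bb' goto ·  [P3 ends]
  14='aed' goto c→15
  15='aedc' goto ·  [P4 ends]
  16='e' goto b→17
  17='eb' goto d→18
  18='ebd' goto e→19
  19='ebde' goto e→20
  20='ebdee' goto ·  [P5 ends]

BFS fail/out derivation:
  n1('b'): parent n0 fail=0; on 'b' 0 → fail=0;  out ∅∪∅=∅
  n4('c'): parent n0 fail=0; on 'c' 0 → fail=0;  out ∅∪∅=∅
  n7('a'): parent n0 fail=0; on 'a' 0 → fail=0;  out ∅∪∅=∅
  n16('e'): parent n0 fail=0; on 'e' 0 → fail=0;  out ∅∪∅=∅
  n2('ba'): parent n1 fail=0; on 'a' 0 → fail=7;  out ∅∪∅=∅
  n5('cb'): parent n4 fail=0; on 'b' 0 → fail=1;  out ∅∪∅=∅
  n8('ae'): parent n7 fail=0; on 'e' 0 → fail=16;  out ∅∪∅=∅
  n13('bb'): parent n1 fail=0; on 'b' 0 → fail=1;  out {3}∪∅={3}
  n17('eb'): parent n16 fail=0; on 'b' 0 → fail=1;  out ∅∪∅=∅
  n3('baa'): parent n2 fail=7; on 'a' 7→0 → fail=7;  out {0}∪∅={0}
  n6('cbe'): parent n5 fail=1; on 'e' 1→0 → fail=16;  out {1}∪∅={1}
  n9('aeb'): parent n8 fail=16; on 'b' 16 → fail=17;  out ∅∪∅=∅
  n14('aed'): parent n8 fail=16; on 'd' 16→0 → fail=0;  out ∅∪∅=∅
  n18('ebd'): parent n17 fail=1; on 'd' 1→0 → fail=0;  out ∅∪∅=∅
  n10('aebd'): parent n9 fail=17; on 'd' 17 → fail=18;  out ∅∪∅=∅
  n15('aedc'): parent n14 fail=0; on 'c' 0 → fail=4;  out {4}∪∅={4}
  n19('ebde'): parent n18 fail=0; on 'e' 0 → fail=16;  out ∅∪∅=∅
  n11('aebde'): parent n10 fail=18; on 'e' 18 → fail=19;  out ∅∪∅=∅
  n20('ebdee'): parent n19 fail=16; on 'e' 16→0 → fail=16;  out {5}∪∅={5}
  n12('aebdee'): parent n11 fail=19; on 'e' 19 → fail=20;  out {2}∪{5}={2,5}

Scan:
pos 0 'a': at 7
pos 1 'b': at 1 (via fail)
pos 2 'e': at 16 (via fail)
pos 3 'd': at 0 (via fail)
pos 4 'e': at 16
pos 5 'a': at 7 (via fail)
pos 6 'e': at 8
pos 7 'd': at 14
pos 8 'c': at 15  ** P4@[5:8]
pos 9 'd': at 0 (via fail)
pos 10 'e': at 16
pos 11 'b': at 17
pos 12 'd': at 18
pos 13 'e': at 19
pos 14 'e': at 20  ** P5@[10:14]
pos 15 'b': at 17 (via fail)
pos 16 'e': at 16 (via fail)
pos 17 'c': at 4 (via fail)
pos 18 'b': at 5
pos 19 'e': at 6  ** P1@[17:19]
pos 20 'a': at 7 (via fail)
pos 21 'a': at 7 (via fail)
pos 22 'e': at 8
pos 23 'b': at 9
pos 24 'd': at 10
pos 25 'e': at 11
pos 26 'e': at 12  ** P2@[21:26],P5@[22:26]
pos 27 'd': at 0 (via fail)
pos 28 'a': at 7

All matches (sorted): [[8,4],[14,5],[19,1],[26,2],[26,5]]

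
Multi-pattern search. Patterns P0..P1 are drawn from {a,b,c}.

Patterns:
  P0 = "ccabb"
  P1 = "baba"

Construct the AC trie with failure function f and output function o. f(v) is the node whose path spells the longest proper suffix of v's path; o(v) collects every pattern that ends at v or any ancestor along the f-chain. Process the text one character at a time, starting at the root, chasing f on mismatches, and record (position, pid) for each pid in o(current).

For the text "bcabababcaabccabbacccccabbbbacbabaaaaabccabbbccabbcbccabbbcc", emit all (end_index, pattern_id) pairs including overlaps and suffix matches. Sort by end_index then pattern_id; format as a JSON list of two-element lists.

Construct AC machine:
Trie nodes:
  n0 'ε': b→6 c→1
  n1 'c': c→2
  n2 'cc': a→3
  n3 'cca': b→4
  n4 'ccab': b→5
  n5 'ccabb': ·  ←P0
  n6 'b': a→7
  n7 'ba': b→8
  n8 'bab': a→9
  n9 'baba': ·  ←P1

BFS fail/out derivation:
  n1('c'): parent n0 fail=0; on 'c' 0 → fail=0;  out ∅∪∅=∅
  n6('b'): parent n0 fail=0; on 'b' 0 → fail=0;  out ∅∪∅=∅
  n2('cc'): parent n1 fail=0; on 'c' 0 → fail=1;  out ∅∪∅=∅
  n7('ba'): parent n6 fail=0; on 'a' 0 → fail=0;  out ∅∪∅=∅
  n3('cca'): parent n2 fail=1; on 'a' 1→0 → fail=0;  out ∅∪∅=∅
  n8('bab'): parent n7 fail=0; on 'b' 0 → fail=6;  out ∅∪∅=∅
  n4('ccab'): parent n3 fail=0; on 'b' 0 → fail=6;  out ∅∪∅=∅
  n9('baba'): parent n8 fail=6; on 'a' 6 → fail=7;  out {1}∪∅={1}
  n5('ccabb'): parent n4 fail=6; on 'b' 6→0 → fail=6;  out {0}∪∅={0}

Text stream:
i=0 'b': node 0→6
i=1 'c': node 6→1 (via fail)
i=2 'a': node 1→0 (via fail)
i=3 'b': node 0→6
i=4 'a': node 6→7
i=5 'b': node 7→8
i=6 'a': node 8→9  ** P1@[3:6]
i=7 'b': node 9→8 (via fail)
i=8 'c': node 8→1 (via fail)
i=9 'a': node 1→0 (via fail)
i=10 'a': node 0→0
i=11 'b': node 0→6
i=12 'c': node 6→1 (via fail)
i=13 'c': node 1→2
i=14 'a': node 2→3
i=15 'b': node 3→4
i=16 'b': node 4→5  ** P0@[12:16]
i=17 'a': node 5→7 (via fail)
i=18 'c': node 7→1 (via fail)
i=19 'c': node 1→2
i=20 'c': node 2→2 (via fail)
i=21 'c': node 2→2 (via fail)
i=22 'c': node 2→2 (via fail)
i=23 'a': node 2→3
i=24 'b': node 3→4
i=25 'b': node 4→5  ** P0@[21:25]
i=26 'b': node 5→6 (via fail)
i=27 'b': node 6→6 (via fail)
i=28 'a': node 6→7
i=29 'c': node 7→1 (via fail)
i=30 'b': node 1→6 (via fail)
i=31 'a': node 6→7
i=32 'b': node 7→8
i=33 'a': node 8→9  ** P1@[30:33]
i=34 'a': node 9→0 (via fail)
i=35 'a': node 0→0
i=36 'a': node 0→0
i=37 'a': node 0→0
i=38 'b': node 0→6
i=39 'c': node 6→1 (via fail)
i=40 'c': node 1→2
i=41 'a': node 2→3
i=42 'b': node 3→4
i=43 'b': node 4→5  ** P0@[39:43]
i=44 'b': node 5→6 (via fail)
i=45 'c': node 6→1 (via fail)
i=46 'c': node 1→2
i=47 'a': node 2→3
i=48 'b': node 3→4
i=49 'b': node 4→5  ** P0@[45:49]
i=50 'c': node 5→1 (via fail)
i=51 'b': node 1→6 (via fail)
i=52 'c': node 6→1 (via fail)
i=53 'c': node 1→2
i=54 'a': node 2→3
i=55 'b': node 3→4
i=56 'b': node 4→5  ** P0@[52:56]
i=57 'b': node 5→6 (via fail)
i=58 'c': node 6→1 (via fail)
i=59 'c': node 1→2

Result: [[6,1],[16,0],[25,0],[33,1],[43,0],[49,0],[56,0]]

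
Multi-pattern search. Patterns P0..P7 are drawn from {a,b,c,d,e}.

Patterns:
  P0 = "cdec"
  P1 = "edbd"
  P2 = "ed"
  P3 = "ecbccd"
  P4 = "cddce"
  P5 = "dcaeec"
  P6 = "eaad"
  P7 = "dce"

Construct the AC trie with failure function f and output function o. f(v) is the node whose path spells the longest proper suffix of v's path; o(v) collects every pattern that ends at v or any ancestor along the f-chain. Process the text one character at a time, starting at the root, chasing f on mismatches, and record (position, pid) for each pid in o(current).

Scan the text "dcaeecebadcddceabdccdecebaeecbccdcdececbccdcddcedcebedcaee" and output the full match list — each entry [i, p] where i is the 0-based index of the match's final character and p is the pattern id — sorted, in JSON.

Construct AC machine:
Trie nodes:
  n0 'ε': c→1 d→17 e→5
  n1 'c': d→2
  n2 'cd': d→14 e→3
  n3 'cde': c→4
  n4 'cdec': ·  [P0 ends]
  n5 'e': a→23 c→9 d→6
  n6 'ed': b→7  [P2 ends]
  n7 'edb': d→8
  n8 'edbd': ·  [P1 ends]
  n9 'ec': b→10
  n10 'ecb': c→11
  n11 'ecbc': c→12
  n12 'ecbcc': d→13
  n13 'ecbccd': ·  [P3 ends]
  n14 'cdd': c→15
  n15 'cddc': e→16
  n16 'cddce': ·  [P4 ends]
  n17 'd': c→18
  n18 'dc': a→19 e→26
  n19 'dca': e→20
  n20 'dcae': e→21
  n21 'dcaee': c→22
  n22 'dcaeec': ·  [P5 ends]
  n23 'ea': a→24
  n24 'eaa': d→25
  n25 'eaad': ·  [P6 ends]
  n26 'dce': ·  [P7 ends]

Failure links (BFS by depth):
  fail(1) 'c': from fail(0)=0 chase 'c': 0 ⇒ 0;  out=∅∪out(0)=∅
  fail(5) 'e': from fail(0)=0 chase 'e': 0 ⇒ 0;  out=∅∪out(0)=∅
  fail(17) 'd': from fail(0)=0 chase 'd': 0 ⇒ 0;  out=∅∪out(0)=∅
  fail(2) 'cd': from fail(1)=0 chase 'd': 0 ⇒ 17;  out=∅∪out(17)=∅
  fail(6) 'ed': from fail(5)=0 chase 'd': 0 ⇒ 17;  out={2}∪out(17)={2}
  fail(9) 'ec': from fail(5)=0 chase 'c': 0 ⇒ 1;  out=∅∪out(1)=∅
  fail(18) 'dc': from fail(17)=0 chase 'c': 0 ⇒ 1;  out=∅∪out(1)=∅
  fail(23) 'ea': from fail(5)=0 chase 'a': 0 ⇒ 0;  out=∅∪out(0)=∅
  fail(3) 'cde': from fail(2)=17 chase 'e': 17→0 ⇒ 5;  out=∅∪out(5)=∅
  fail(7) 'edb': from fail(6)=17 chase 'b': 17→0 ⇒ 0;  out=∅∪out(0)=∅
  fail(10) 'ecb': from fail(9)=1 chase 'b': 1→0 ⇒ 0;  out=∅∪out(0)=∅
  fail(14) 'cdd': from fail(2)=17 chase 'd': 17→0 ⇒ 17;  out=∅∪out(17)=∅
  fail(19) 'dca': from fail(18)=1 chase 'a': 1→0 ⇒ 0;  out=∅∪out(0)=∅
  fail(24) 'eaa': from fail(23)=0 chase 'a': 0 ⇒ 0;  out=∅∪out(0)=∅
  fail(26) 'dce': from fail(18)=1 chase 'e': 1→0 ⇒ 5;  out={7}∪out(5)={7}
  fail(4) 'cdec': from fail(3)=5 chase 'c': 5 ⇒ 9;  out={0}∪out(9)={0}
  fail(8) 'edbd': from fail(7)=0 chase 'd': 0 ⇒ 17;  out={1}∪out(17)={1}
  fail(11) 'ecbc': from fail(10)=0 chase 'c': 0 ⇒ 1;  out=∅∪out(1)=∅
  fail(15) 'cddc': from fail(14)=17 chase 'c': 17 ⇒ 18;  out=∅∪out(18)=∅
  fail(20) 'dcae': from fail(19)=0 chase 'e': 0 ⇒ 5;  out=∅∪out(5)=∅
  fail(25) 'eaad': from fail(24)=0 chase 'd': 0 ⇒ 17;  out={6}∪out(17)={6}
  fail(12) 'ecbcc': from fail(11)=1 chase 'c': 1→0 ⇒ 1;  out=∅∪out(1)=∅
  fail(16) 'cddce': from fail(15)=18 chase 'e': 18 ⇒ 26;  out={4}∪out(26)={4,7}
  fail(21) 'dcaee': from fail(20)=5 chase 'e': 5→0 ⇒ 5;  out=∅∪out(5)=∅
  fail(13) 'ecbccd': from fail(12)=1 chase 'd': 1 ⇒ 2;  out={3}∪out(2)={3}
  fail(22) 'dcaeec': from fail(21)=5 chase 'c': 5 ⇒ 9;  out={5}∪out(9)={5}

Run:
[0] read 'd'  n0⇒n17
[1] read 'c'  n17⇒n18
[2] read 'a'  n18⇒n19
[3] read 'e'  n19⇒n20
[4] read 'e'  n20⇒n21
[5] read 'c'  n21⇒n22  emit P5@[0:5]
[6] read 'e'  n22⇒n5 ·f
[7] read 'b'  n5⇒n0 ·f
[8] read 'a'  n0⇒n0
[9] read 'd'  n0⇒n17
[10] read 'c'  n17⇒n18
[11] read 'd'  n18⇒n2 ·f
[12] read 'd'  n2⇒n14
[13] read 'c'  n14⇒n15
[14] read 'e'  n15⇒n16  emit P4@[10:14],P7@[12:14]
[15] read 'a'  n16⇒n23 ·f
[16] read 'b'  n23⇒n0 ·f
[17] read 'd'  n0⇒n17
[18] read 'c'  n17⇒n18
[19] read 'c'  n18⇒n1 ·f
[20] read 'd'  n1⇒n2
[21] read 'e'  n2⇒n3
[22] read 'c'  n3⇒n4  emit P0@[19:22]
[23] read 'e'  n4⇒n5 ·f
[24] read 'b'  n5⇒n0 ·f
[25] read 'a'  n0⇒n0
[26] read 'e'  n0⇒n5
[27] read 'e'  n5⇒n5 ·f
[28] read 'c'  n5⇒n9
[29] read 'b'  n9⇒n10
[30] read 'c'  n10⇒n11
[31] read 'c'  n11⇒n12
[32] read 'd'  n12⇒n13  emit P3@[27:32]
[33] read 'c'  n13⇒n18 ·f
[34] read 'd'  n18⇒n2 ·f
[35] read 'e'  n2⇒n3
[36] read 'c'  n3⇒n4  emit P0@[33:36]
[37] read 'e'  n4⇒n5 ·f
[38] read 'c'  n5⇒n9
[39] read 'b'  n9⇒n10
[40] read 'c'  n10⇒n11
[41] read 'c'  n11⇒n12
[42] read 'd'  n12⇒n13  emit P3@[37:42]
[43] read 'c'  n13⇒n18 ·f
[44] read 'd'  n18⇒n2 ·f
[45] read 'd'  n2⇒n14
[46] read 'c'  n14⇒n15
[47] read 'e'  n15⇒n16  emit P4@[43:47],P7@[45:47]
[48] read 'd'  n16⇒n6 ·f  emit P2@[47:48]
[49] read 'c'  n6⇒n18 ·f
[50] read 'e'  n18⇒n26  emit P7@[48:50]
[51] read 'b'  n26⇒n0 ·f
[52] read 'e'  n0⇒n5
[53] read 'd'  n5⇒n6  emit P2@[52:53]
[54] read 'c'  n6⇒n18 ·f
[55] read 'a'  n18⇒n19
[56] read 'e'  n19⇒n20
[57] read 'e'  n20⇒n21

Matches: [[5,5],[14,4],[14,7],[22,0],[32,3],[36,0],[42,3],[47,4],[47,7],[48,2],[50,7],[53,2]]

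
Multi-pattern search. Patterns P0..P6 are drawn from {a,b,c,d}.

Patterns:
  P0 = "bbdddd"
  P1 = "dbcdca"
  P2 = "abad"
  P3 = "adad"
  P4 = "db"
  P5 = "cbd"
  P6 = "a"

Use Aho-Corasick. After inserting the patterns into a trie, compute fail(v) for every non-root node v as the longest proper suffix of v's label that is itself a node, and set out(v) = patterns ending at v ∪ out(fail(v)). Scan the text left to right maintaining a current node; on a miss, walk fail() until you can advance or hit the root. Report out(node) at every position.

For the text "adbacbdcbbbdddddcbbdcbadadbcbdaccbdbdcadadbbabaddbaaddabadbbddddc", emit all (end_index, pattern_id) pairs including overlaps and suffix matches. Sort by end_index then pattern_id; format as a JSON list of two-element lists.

Build automaton:
Trie nodes:
  n0 'ε': a→13 b→1 c→20 d→7
  n1 'b': b→2
  n2 'bb': d→3
  n3 'bbd': d→4
  n4 'bbdd': d→5
  n5 'bbddd': d→6
  n6 'bbdddd': ·  ←P0
  n7 'd': b→8
  n8 'db': c→9  ←P4
  n9 'dbc': d→10
  n10 'dbcd': c→11
  n11 'dbcdc': a→12
  n12 'dbcdca': ·  ←P1
  n13 'a': b→14 d→17  ←P6
  n14 'ab': a→15
  n15 'aba': d→16
  n16 'abad': ·  ←P2
  n17 'ad': a→18
  n18 'ada': d→19
  n19 'adad': ·  ←P3
  n20 'c': b→21
  n21 'cb': d→22
  n22 'cbd': ·  ←P5

Failure links (BFS by depth):
  fail(1) 'b': from fail(0)=0 chase 'b': 0 ⇒ 0;  out=∅∪out(0)=∅
  fail(7) 'd': from fail(0)=0 chase 'd': 0 ⇒ 0;  out=∅∪out(0)=∅
  fail(13) 'a': from fail(0)=0 chase 'a': 0 ⇒ 0;  out={6}∪out(0)={6}
  fail(20) 'c': from fail(0)=0 chase 'c': 0 ⇒ 0;  out=∅∪out(0)=∅
  fail(2) 'bb': from fail(1)=0 chase 'b': 0 ⇒ 1;  out=∅∪out(1)=∅
  fail(8) 'db': from fail(7)=0 chase 'b': 0 ⇒ 1;  out={4}∪out(1)={4}
  fail(14) 'ab': from fail(13)=0 chase 'b': 0 ⇒ 1;  out=∅∪out(1)=∅
  fail(17) 'ad': from fail(13)=0 chase 'd': 0 ⇒ 7;  out=∅∪out(7)=∅
  fail(21) 'cb': from fail(20)=0 chase 'b': 0 ⇒ 1;  out=∅∪out(1)=∅
  fail(3) 'bbd': from fail(2)=1 chase 'd': 1→0 ⇒ 7;  out=∅∪out(7)=∅
  fail(9) 'dbc': from fail(8)=1 chase 'c': 1→0 ⇒ 20;  out=∅∪out(20)=∅
  fail(15) 'aba': from fail(14)=1 chase 'a': 1→0 ⇒ 13;  out=∅∪out(13)={6}
  fail(18) 'ada': from fail(17)=7 chase 'a': 7→0 ⇒ 13;  out=∅∪out(13)={6}
  fail(22) 'cbd': from fail(21)=1 chase 'd': 1→0 ⇒ 7;  out={5}∪out(7)={5}
  fail(4) 'bbdd': from fail(3)=7 chase 'd': 7→0 ⇒ 7;  out=∅∪out(7)=∅
  fail(10) 'dbcd': from fail(9)=20 chase 'd': 20→0 ⇒ 7;  out=∅∪out(7)=∅
  fail(16) 'abad': from fail(15)=13 chase 'd': 13 ⇒ 17;  out={2}∪out(17)={2}
  fail(19) 'adad': from fail(18)=13 chase 'd': 13 ⇒ 17;  out={3}∪out(17)={3}
  fail(5) 'bbddd': from fail(4)=7 chase 'd': 7→0 ⇒ 7;  out=∅∪out(7)=∅
  fail(11) 'dbcdc': from fail(10)=7 chase 'c': 7→0 ⇒ 20;  out=∅∪out(20)=∅
  fail(6) 'bbdddd': from fail(5)=7 chase 'd': 7→0 ⇒ 7;  out={0}∪out(7)={0}
  fail(12) 'dbcdca': from fail(11)=20 chase 'a': 20→0 ⇒ 13;  out={1}∪out(13)={1,6}

Scan:
[0] read 'a'  n0⇒n13  emit P6@[0:0]
[1] read 'd'  n13⇒n17
[2] read 'b'  n17⇒n8 ·f  emit P4@[1:2]
[3] read 'a'  n8⇒n13 ·f  emit P6@[3:3]
[4] read 'c'  n13⇒n20 ·f
[5] read 'b'  n20⇒n21
[6] read 'd'  n21⇒n22  emit P5@[4:6]
[7] read 'c'  n22⇒n20 ·f
[8] read 'b'  n20⇒n21
[9] read 'b'  n21⇒n2 ·f
[10] read 'b'  n2⇒n2 ·f
[11] read 'd'  n2⇒n3
[12] read 'd'  n3⇒n4
[13] read 'd'  n4⇒n5
[14] read 'd'  n5⇒n6  emit P0@[9:14]
[15] read 'd'  n6⇒n7 ·f
[16] read 'c'  n7⇒n20 ·f
[17] read 'b'  n20⇒n21
[18] read 'b'  n21⇒n2 ·f
[19] read 'd'  n2⇒n3
[20] read 'c'  n3⇒n20 ·f
[21] read 'b'  n20⇒n21
[22] read 'a'  n21⇒n13 ·f  emit P6@[22:22]
[23] read 'd'  n13⇒n17
[24] read 'a'  n17⇒n18  emit P6@[24:24]
[25] read 'd'  n18⇒n19  emit P3@[22:25]
[26] read 'b'  n19⇒n8 ·f  emit P4@[25:26]
[27] read 'c'  n8⇒n9
[28] read 'b'  n9⇒n21 ·f
[29] read 'd'  n21⇒n22  emit P5@[27:29]
[30] read 'a'  n22⇒n13 ·f  emit P6@[30:30]
[31] read 'c'  n13⇒n20 ·f
[32] read 'c'  n20⇒n20 ·f
[33] read 'b'  n20⇒n21
[34] read 'd'  n21⇒n22  emit P5@[32:34]
[35] read 'b'  n22⇒n8 ·f  emit P4@[34:35]
[36] read 'd'  n8⇒n7 ·f
[37] read 'c'  n7⇒n20 ·f
[38] read 'a'  n20⇒n13 ·f  emit P6@[38:38]
[39] read 'd'  n13⇒n17
[40] read 'a'  n17⇒n18  emit P6@[40:40]
[41] read 'd'  n18⇒n19  emit P3@[38:41]
[42] read 'b'  n19⇒n8 ·f  emit P4@[41:42]
[43] read 'b'  n8⇒n2 ·f
[44] read 'a'  n2⇒n13 ·f  emit P6@[44:44]
[45] read 'b'  n13⇒n14
[46] read 'a'  n14⇒n15  emit P6@[46:46]
[47] read 'd'  n15⇒n16  emit P2@[44:47]
[48] read 'd'  n16⇒n7 ·f
[49] read 'b'  n7⇒n8  emit P4@[48:49]
[50] read 'a'  n8⇒n13 ·f  emit P6@[50:50]
[51] read 'a'  n13⇒n13 ·f  emit P6@[51:51]
[52] read 'd'  n13⇒n17
[53] read 'd'  n17⇒n7 ·f
[54] read 'a'  n7⇒n13 ·f  emit P6@[54:54]
[55] read 'b'  n13⇒n14
[56] read 'a'  n14⇒n15  emit P6@[56:56]
[57] read 'd'  n15⇒n16  emit P2@[54:57]
[58] read 'b'  n16⇒n8 ·f  emit P4@[57:58]
[59] read 'b'  n8⇒n2 ·f
[60] read 'd'  n2⇒n3
[61] read 'd'  n3⇒n4
[62] read 'd'  n4⇒n5
[63] read 'd'  n5⇒n6  emit P0@[58:63]
[64] read 'c'  n6⇒n20 ·f

All matches (sorted): [[0,6],[2,4],[3,6],[6,5],[14,0],[22,6],[24,6],[25,3],[26,4],[29,5],[30,6],[34,5],[35,4],[38,6],[40,6],[41,3],[42,4],[44,6],[46,6],[47,2],[49,4],[50,6],[51,6],[54,6],[56,6],[57,2],[58,4],[63,0]]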